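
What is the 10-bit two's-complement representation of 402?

402 is non-negative, so write it directly in 10 bits: 0110010010.

0110010010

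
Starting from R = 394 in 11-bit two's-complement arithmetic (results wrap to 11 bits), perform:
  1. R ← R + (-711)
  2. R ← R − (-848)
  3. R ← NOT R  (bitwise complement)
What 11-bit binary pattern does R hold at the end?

Start: R = 394 = 00110001010.
R = 394 + (-711) = -317 = 11011000011
R = -317 − (-848) = 531 = 01000010011
R = NOT 01000010011 = 10111101100 = -532

10111101100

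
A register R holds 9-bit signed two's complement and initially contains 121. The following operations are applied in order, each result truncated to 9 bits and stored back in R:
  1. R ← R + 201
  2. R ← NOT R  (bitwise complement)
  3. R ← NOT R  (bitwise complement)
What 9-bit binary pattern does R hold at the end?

Start: R = 121 = 001111001.
R = 121 + 201 = 322; wraps to -190 = 101000010
R = NOT 101000010 = 010111101 = 189
R = NOT 010111101 = 101000010 = -190

101000010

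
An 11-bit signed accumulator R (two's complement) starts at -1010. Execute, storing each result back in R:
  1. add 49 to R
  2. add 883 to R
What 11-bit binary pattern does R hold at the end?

Start: R = -1010 = 10000001110.
R = -1010 + 49 = -961 = 10000111111
R = -961 + 883 = -78 = 11110110010

11110110010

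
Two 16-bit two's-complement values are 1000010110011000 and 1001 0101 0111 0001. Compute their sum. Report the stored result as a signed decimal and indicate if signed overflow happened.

6921; overflow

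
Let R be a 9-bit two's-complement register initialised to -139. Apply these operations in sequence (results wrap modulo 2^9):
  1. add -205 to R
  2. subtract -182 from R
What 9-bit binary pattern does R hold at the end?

101011110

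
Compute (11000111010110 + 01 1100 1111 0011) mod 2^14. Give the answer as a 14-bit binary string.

  11000111010110
+ 01110011110011
= 00111011001001  (discard carry-out 1)

00111011001001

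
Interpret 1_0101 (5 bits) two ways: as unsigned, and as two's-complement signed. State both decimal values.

Unsigned: 10101 = 21.
Signed: MSB=1 → 21 − 32 = -11.

unsigned = 21, signed = -11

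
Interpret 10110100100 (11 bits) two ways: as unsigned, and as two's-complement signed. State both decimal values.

Unsigned: 10110100100 = 1444.
Signed: MSB=1 → 1444 − 2048 = -604.

unsigned = 1444, signed = -604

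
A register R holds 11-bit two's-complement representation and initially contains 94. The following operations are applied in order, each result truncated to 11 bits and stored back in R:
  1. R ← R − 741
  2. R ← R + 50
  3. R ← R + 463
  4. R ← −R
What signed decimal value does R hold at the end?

134

Start: R = 94 = 00001011110.
R = 94 − 741 = -647 = 10101111001
R = -647 + 50 = -597 = 10110101011
R = -597 + 463 = -134 = 11101111010
R = −(-134) = 134 = 00010000110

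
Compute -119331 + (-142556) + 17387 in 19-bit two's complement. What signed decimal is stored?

-119331 + (-142556) = -261887 (1000000000100000001)
-261887 + 17387 = -244500 (1000100010011101100)

-244500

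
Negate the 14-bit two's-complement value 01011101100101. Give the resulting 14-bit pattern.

Invert: 10100010011010. Add 1: 10100010011011.
Check: 01011101100101 = 5989, 10100010011011 = -5989.

10100010011011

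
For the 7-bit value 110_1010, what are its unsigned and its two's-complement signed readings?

Unsigned: 1101010 = 106.
Signed: MSB=1 → 106 − 128 = -22.

unsigned = 106, signed = -22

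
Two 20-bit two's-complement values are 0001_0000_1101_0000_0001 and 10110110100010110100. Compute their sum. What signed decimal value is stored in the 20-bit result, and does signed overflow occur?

-232011; no overflow

0001_0000_1101_0000_0001 → 00010000110100000001 = 68865 (signed)
10110110100010110100 = -300876 (signed)
  00010000110100000001
+ 10110110100010110100
= 11000111010110110101
Result 11000111010110110101: MSB = 1 → 816565 − 1048576 = -232011.
Addends have opposite signs, so signed overflow cannot occur.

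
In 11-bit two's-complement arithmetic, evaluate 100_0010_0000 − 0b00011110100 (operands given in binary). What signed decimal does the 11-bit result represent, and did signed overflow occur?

812; overflow

100_0010_0000 → 10000100000 = -992 (signed)
0b00011110100 → 00011110100 = 244 (signed)
Subtract via negate-and-add: invert 00011110100 + 1 = 11100001100 (i.e. -244).
  10000100000
+ 11100001100
= 01100101100  (discard carry-out 1)
Result 01100101100: MSB = 0 → value 812.
Both addends (after negating the subtrahend) are negative but the stored result is non-negative: signed overflow. The true value -992 − 244 = -1236 lies outside [-1024, 1023].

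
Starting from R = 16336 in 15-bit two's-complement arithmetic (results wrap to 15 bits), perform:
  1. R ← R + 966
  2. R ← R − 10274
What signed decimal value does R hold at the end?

Start: R = 16336 = 011111111010000.
R = 16336 + 966 = 17302; wraps to -15466 = 100001110010110
R = -15466 − 10274 = -25740; wraps to 7028 = 001101101110100

7028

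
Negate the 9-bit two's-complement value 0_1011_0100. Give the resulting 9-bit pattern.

Invert: 101001011. Add 1: 101001100.
Check: 010110100 = 180, 101001100 = -180.

101001100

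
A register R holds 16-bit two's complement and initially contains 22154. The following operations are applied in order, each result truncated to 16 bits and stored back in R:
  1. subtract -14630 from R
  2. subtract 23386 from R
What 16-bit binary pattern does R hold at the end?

0011010001010110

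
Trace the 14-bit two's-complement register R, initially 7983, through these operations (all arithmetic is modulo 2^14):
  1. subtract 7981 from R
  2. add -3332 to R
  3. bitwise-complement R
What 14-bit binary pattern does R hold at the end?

00110100000001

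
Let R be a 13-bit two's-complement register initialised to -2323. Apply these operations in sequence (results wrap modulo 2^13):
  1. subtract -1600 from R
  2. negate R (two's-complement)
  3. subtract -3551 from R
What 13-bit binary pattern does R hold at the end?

1000010110010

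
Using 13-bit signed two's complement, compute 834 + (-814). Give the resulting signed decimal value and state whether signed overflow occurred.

834 → 0001101000010
-814 → 1110011010010
  0001101000010
+ 1110011010010
= 0000000010100  (discard carry-out 1)
Result 0000000010100: MSB = 0 → value 20.
Addends have opposite signs, so signed overflow cannot occur.

20; no overflow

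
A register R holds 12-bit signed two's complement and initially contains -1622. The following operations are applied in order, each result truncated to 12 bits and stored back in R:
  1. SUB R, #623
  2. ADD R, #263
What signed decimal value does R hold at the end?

Start: R = -1622 = 100110101010.
R = -1622 − 623 = -2245; wraps to 1851 = 011100111011
R = 1851 + 263 = 2114; wraps to -1982 = 100001000010

-1982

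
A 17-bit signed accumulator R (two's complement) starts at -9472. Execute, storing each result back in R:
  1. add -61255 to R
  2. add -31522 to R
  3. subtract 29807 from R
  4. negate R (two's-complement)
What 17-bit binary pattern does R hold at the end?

00000001111011000

Start: R = -9472 = 11101101100000000.
R = -9472 + (-61255) = -70727; wraps to 60345 = 01110101110111001
R = 60345 + (-31522) = 28823 = 00111000010010111
R = 28823 − 29807 = -984 = 11111110000101000
R = −(-984) = 984 = 00000001111011000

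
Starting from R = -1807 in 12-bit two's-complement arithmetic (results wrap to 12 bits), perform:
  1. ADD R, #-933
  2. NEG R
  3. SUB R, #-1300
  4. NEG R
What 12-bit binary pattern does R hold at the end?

000000111000

Start: R = -1807 = 100011110001.
R = -1807 + (-933) = -2740; wraps to 1356 = 010101001100
R = −(1356) = -1356 = 101010110100
R = -1356 − (-1300) = -56 = 111111001000
R = −(-56) = 56 = 000000111000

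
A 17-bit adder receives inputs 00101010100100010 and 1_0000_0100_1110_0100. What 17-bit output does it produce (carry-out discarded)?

10101101000000110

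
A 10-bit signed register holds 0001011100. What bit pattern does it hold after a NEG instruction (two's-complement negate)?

1110100100

Invert: 1110100011. Add 1: 1110100100.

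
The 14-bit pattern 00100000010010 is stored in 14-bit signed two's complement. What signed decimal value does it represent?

2066

MSB is 0, so the value is non-negative: 00100000010010 = 2066.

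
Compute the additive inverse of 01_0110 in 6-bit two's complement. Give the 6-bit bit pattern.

Invert: 101001. Add 1: 101010.
Check: 010110 = 22, 101010 = -22.

101010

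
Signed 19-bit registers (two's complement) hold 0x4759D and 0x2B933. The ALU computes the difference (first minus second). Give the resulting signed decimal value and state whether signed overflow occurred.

113770; overflow

0x4759D = 1000111010110011101 = -232035 (signed)
0x2B933 = 0101011100100110011 = 178483 (signed)
Subtract via negate-and-add: invert 0101011100100110011 + 1 = 1010100011011001101 (i.e. -178483).
  1000111010110011101
+ 1010100011011001101
= 0011011110001101010  (discard carry-out 1)
Result 0011011110001101010: MSB = 0 → value 113770.
Both addends (after negating the subtrahend) are negative but the stored result is non-negative: signed overflow. The true value -232035 − 178483 = -410518 lies outside [-262144, 262143].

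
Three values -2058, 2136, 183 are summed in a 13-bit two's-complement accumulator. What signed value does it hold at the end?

261

-2058 + 2136 = 78 (0000001001110)
78 + 183 = 261 (0000100000101)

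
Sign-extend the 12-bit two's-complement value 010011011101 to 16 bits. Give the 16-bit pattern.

MSB of 010011011101 is 0; replicate it into the new high bits.
0000|010011011101 → 0000010011011101 (still 1245).

0000010011011101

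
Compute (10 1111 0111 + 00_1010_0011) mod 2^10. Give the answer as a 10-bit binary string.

1110011010

  1011110111
+ 0010100011
= 1110011010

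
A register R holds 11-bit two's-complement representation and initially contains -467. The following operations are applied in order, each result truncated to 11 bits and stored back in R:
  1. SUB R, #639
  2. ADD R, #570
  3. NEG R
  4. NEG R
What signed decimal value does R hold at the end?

Start: R = -467 = 11000101101.
R = -467 − 639 = -1106; wraps to 942 = 01110101110
R = 942 + 570 = 1512; wraps to -536 = 10111101000
R = −(-536) = 536 = 01000011000
R = −(536) = -536 = 10111101000

-536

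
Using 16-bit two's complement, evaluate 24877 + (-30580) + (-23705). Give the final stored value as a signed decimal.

24877 + (-30580) = -5703 (1110100110111001)
-5703 + (-23705) = -29408 (1000110100100000)

-29408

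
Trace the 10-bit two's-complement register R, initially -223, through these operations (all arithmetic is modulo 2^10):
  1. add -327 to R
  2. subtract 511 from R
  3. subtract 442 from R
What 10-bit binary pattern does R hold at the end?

1000100001

Start: R = -223 = 1100100001.
R = -223 + (-327) = -550; wraps to 474 = 0111011010
R = 474 − 511 = -37 = 1111011011
R = -37 − 442 = -479 = 1000100001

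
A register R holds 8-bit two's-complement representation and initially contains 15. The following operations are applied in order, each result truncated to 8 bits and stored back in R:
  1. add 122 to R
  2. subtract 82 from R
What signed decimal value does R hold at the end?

Start: R = 15 = 00001111.
R = 15 + 122 = 137; wraps to -119 = 10001001
R = -119 − 82 = -201; wraps to 55 = 00110111

55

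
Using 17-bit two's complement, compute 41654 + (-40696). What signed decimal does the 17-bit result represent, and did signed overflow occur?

958; no overflow

41654 → 01010001010110110
-40696 → 10110000100001000
  01010001010110110
+ 10110000100001000
= 00000001110111110  (discard carry-out 1)
Result 00000001110111110: MSB = 0 → value 958.
Addends have opposite signs, so signed overflow cannot occur.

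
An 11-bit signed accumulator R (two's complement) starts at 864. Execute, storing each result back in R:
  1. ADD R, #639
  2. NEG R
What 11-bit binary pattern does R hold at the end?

01000100001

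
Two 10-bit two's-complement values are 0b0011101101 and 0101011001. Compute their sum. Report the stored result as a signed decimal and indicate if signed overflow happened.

-442; overflow

0b0011101101 → 0011101101 = 237 (signed)
0101011001 = 345 (signed)
  0011101101
+ 0101011001
= 1001000110
Result 1001000110: MSB = 1 → 582 − 1024 = -442.
Both addends are non-negative but the stored result is negative: signed overflow. The true value 237 + 345 = 582 lies outside [-512, 511].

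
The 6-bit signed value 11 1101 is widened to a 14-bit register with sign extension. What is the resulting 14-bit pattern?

MSB of 111101 is 1; replicate it into the new high bits.
11111111|111101 → 11111111111101 (still -3).

11111111111101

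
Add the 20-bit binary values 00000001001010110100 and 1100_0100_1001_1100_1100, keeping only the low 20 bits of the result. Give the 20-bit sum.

  00000001001010110100
+ 11000100100111001100
= 11000101110010000000

11000101110010000000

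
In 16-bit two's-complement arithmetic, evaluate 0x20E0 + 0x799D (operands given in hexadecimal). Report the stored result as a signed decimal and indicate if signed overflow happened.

-25987; overflow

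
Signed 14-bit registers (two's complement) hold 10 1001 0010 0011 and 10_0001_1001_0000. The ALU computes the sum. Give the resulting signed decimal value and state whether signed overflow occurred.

2739; overflow

10 1001 0010 0011 → 10100100100011 = -5853 (signed)
10_0001_1001_0000 → 10000110010000 = -7792 (signed)
  10100100100011
+ 10000110010000
= 00101010110011  (discard carry-out 1)
Result 00101010110011: MSB = 0 → value 2739.
Both addends are negative but the stored result is non-negative: signed overflow. The true value -5853 + (-7792) = -13645 lies outside [-8192, 8191].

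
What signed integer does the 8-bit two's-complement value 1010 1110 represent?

MSB is 1, so the value is negative.
Invert: 01010001. Add 1: 01010010 = 82. So the value is −82.

-82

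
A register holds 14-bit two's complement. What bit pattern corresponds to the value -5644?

10100111110100

|-5644| = 5644 = 01011000001100 in 14 bits.
Invert the bits: 10100111110011. Add 1: 10100111110100.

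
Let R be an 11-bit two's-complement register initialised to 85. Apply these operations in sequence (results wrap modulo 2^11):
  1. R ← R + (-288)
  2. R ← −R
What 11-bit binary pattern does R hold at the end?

00011001011

Start: R = 85 = 00001010101.
R = 85 + (-288) = -203 = 11100110101
R = −(-203) = 203 = 00011001011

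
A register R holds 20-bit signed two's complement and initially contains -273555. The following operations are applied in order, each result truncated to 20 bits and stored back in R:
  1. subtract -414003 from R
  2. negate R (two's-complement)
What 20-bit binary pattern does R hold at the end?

11011101101101100000

Start: R = -273555 = 10111101001101101101.
R = -273555 − (-414003) = 140448 = 00100010010010100000
R = −(140448) = -140448 = 11011101101101100000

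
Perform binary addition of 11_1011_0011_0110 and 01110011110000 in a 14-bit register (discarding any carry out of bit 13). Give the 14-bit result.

01100000100110

  11101100110110
+ 01110011110000
= 01100000100110  (discard carry-out 1)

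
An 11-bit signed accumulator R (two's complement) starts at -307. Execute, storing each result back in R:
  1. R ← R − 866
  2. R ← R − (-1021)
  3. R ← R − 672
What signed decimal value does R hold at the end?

Start: R = -307 = 11011001101.
R = -307 − 866 = -1173; wraps to 875 = 01101101011
R = 875 − (-1021) = 1896; wraps to -152 = 11101101000
R = -152 − 672 = -824 = 10011001000

-824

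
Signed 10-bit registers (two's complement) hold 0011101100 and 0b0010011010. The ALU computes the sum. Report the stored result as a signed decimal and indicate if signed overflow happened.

390; no overflow

0011101100 = 236 (signed)
0b0010011010 → 0010011010 = 154 (signed)
  0011101100
+ 0010011010
= 0110000110
Result 0110000110: MSB = 0 → value 390.
Both addends are non-negative and so is the stored result: no signed overflow.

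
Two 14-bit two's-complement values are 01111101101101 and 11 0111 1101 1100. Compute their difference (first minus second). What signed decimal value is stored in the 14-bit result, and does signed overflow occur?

01111101101101 = 8045 (signed)
11 0111 1101 1100 → 11011111011100 = -2084 (signed)
Subtract via negate-and-add: invert 11011111011100 + 1 = 00100000100100 (i.e. 2084).
  01111101101101
+ 00100000100100
= 10011110010001
Result 10011110010001: MSB = 1 → 10129 − 16384 = -6255.
Both addends (after negating the subtrahend) are non-negative but the stored result is negative: signed overflow. The true value 8045 − (-2084) = 10129 lies outside [-8192, 8191].

-6255; overflow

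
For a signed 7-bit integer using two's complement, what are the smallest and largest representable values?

Minimum: −2^6 = -64.
Maximum: 2^6 − 1 = 63.

min = -64, max = 63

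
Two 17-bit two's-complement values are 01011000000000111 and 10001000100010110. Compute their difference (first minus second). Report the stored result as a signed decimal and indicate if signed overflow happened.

01011000000000111 = 45063 (signed)
10001000100010110 = -61162 (signed)
Subtract via negate-and-add: invert 10001000100010110 + 1 = 01110111011101010 (i.e. 61162).
  01011000000000111
+ 01110111011101010
= 11001111011110001
Result 11001111011110001: MSB = 1 → 106225 − 131072 = -24847.
Both addends (after negating the subtrahend) are non-negative but the stored result is negative: signed overflow. The true value 45063 − (-61162) = 106225 lies outside [-65536, 65535].

-24847; overflow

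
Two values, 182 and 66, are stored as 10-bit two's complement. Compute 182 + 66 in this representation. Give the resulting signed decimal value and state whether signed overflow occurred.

248; no overflow

182 → 0010110110
66 → 0001000010
  0010110110
+ 0001000010
= 0011111000
Result 0011111000: MSB = 0 → value 248.
Both addends are non-negative and so is the stored result: no signed overflow.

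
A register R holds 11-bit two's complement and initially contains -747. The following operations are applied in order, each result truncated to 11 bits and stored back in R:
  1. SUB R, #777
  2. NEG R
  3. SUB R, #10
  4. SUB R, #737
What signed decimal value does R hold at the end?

777

Start: R = -747 = 10100010101.
R = -747 − 777 = -1524; wraps to 524 = 01000001100
R = −(524) = -524 = 10111110100
R = -524 − 10 = -534 = 10111101010
R = -534 − 737 = -1271; wraps to 777 = 01100001001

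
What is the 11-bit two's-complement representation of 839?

01101000111

839 is non-negative, so write it directly in 11 bits: 01101000111.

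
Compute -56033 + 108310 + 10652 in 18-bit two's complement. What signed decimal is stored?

-56033 + 108310 = 52277 (001100110000110101)
52277 + 10652 = 62929 (001111010111010001)

62929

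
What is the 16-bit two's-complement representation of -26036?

|-26036| = 26036 = 0110010110110100 in 16 bits.
Invert the bits: 1001101001001011. Add 1: 1001101001001100.
Check: 1001101001001100 reads as 39500 − 65536 = -26036.

1001101001001100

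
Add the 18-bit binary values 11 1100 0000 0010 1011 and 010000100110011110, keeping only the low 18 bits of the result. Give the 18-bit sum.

  111100000000101011
+ 010000100110011110
= 001100100111001001  (discard carry-out 1)

001100100111001001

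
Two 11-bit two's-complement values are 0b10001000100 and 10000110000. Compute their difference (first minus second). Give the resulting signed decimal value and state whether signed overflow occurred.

20; no overflow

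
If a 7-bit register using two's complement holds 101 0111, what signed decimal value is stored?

MSB is 1, so the value is negative.
Invert: 0101000. Add 1: 0101001 = 41. So the value is −41.

-41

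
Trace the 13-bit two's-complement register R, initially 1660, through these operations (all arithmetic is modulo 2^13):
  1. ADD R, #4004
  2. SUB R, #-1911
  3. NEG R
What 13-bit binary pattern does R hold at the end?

Start: R = 1660 = 0011001111100.
R = 1660 + 4004 = 5664; wraps to -2528 = 1011000100000
R = -2528 − (-1911) = -617 = 1110110010111
R = −(-617) = 617 = 0001001101001

0001001101001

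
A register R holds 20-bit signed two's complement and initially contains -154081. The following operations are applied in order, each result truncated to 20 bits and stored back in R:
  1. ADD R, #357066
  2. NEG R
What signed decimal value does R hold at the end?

Start: R = -154081 = 11011010011000011111.
R = -154081 + 357066 = 202985 = 00110001100011101001
R = −(202985) = -202985 = 11001110011100010111

-202985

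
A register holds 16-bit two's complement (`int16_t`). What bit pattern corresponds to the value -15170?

1100010010111110

|-15170| = 15170 = 0011101101000010 in 16 bits.
Invert the bits: 1100010010111101. Add 1: 1100010010111110.
Check: 1100010010111110 reads as 50366 − 65536 = -15170.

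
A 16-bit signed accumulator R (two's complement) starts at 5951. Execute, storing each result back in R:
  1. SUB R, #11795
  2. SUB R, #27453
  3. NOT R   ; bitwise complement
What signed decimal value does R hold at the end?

-32240

Start: R = 5951 = 0001011100111111.
R = 5951 − 11795 = -5844 = 1110100100101100
R = -5844 − 27453 = -33297; wraps to 32239 = 0111110111101111
R = NOT 0111110111101111 = 1000001000010000 = -32240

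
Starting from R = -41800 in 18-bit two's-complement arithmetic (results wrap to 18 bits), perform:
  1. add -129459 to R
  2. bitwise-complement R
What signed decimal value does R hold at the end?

Start: R = -41800 = 110101110010111000.
R = -41800 + (-129459) = -171259; wraps to 90885 = 010110001100000101
R = NOT 010110001100000101 = 101001110011111010 = -90886

-90886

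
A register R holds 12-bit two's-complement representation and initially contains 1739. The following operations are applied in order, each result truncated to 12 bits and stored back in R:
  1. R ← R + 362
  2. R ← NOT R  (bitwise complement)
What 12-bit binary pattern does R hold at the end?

Start: R = 1739 = 011011001011.
R = 1739 + 362 = 2101; wraps to -1995 = 100000110101
R = NOT 100000110101 = 011111001010 = 1994

011111001010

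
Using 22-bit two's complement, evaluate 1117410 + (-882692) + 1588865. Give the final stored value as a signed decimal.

1823583

1117410 + (-882692) = 234718 (0000111001010011011110)
234718 + 1588865 = 1823583 (0110111101001101011111)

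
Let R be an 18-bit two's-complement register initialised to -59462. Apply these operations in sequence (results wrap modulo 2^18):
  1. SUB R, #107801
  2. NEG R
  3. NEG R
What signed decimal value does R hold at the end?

94881

Start: R = -59462 = 110001011110111010.
R = -59462 − 107801 = -167263; wraps to 94881 = 010111001010100001
R = −(94881) = -94881 = 101000110101011111
R = −(-94881) = 94881 = 010111001010100001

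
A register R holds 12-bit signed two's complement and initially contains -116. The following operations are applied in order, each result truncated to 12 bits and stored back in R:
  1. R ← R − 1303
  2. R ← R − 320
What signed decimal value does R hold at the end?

-1739

Start: R = -116 = 111110001100.
R = -116 − 1303 = -1419 = 101001110101
R = -1419 − 320 = -1739 = 100100110101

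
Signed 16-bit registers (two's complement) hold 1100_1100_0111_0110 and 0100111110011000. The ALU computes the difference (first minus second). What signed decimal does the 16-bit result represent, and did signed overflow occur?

31966; overflow

1100_1100_0111_0110 → 1100110001110110 = -13194 (signed)
0100111110011000 = 20376 (signed)
Subtract via negate-and-add: invert 0100111110011000 + 1 = 1011000001101000 (i.e. -20376).
  1100110001110110
+ 1011000001101000
= 0111110011011110  (discard carry-out 1)
Result 0111110011011110: MSB = 0 → value 31966.
Both addends (after negating the subtrahend) are negative but the stored result is non-negative: signed overflow. The true value -13194 − 20376 = -33570 lies outside [-32768, 32767].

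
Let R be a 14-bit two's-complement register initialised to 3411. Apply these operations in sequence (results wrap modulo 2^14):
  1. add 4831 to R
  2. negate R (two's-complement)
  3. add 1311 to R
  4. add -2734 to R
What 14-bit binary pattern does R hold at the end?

Start: R = 3411 = 00110101010011.
R = 3411 + 4831 = 8242; wraps to -8142 = 10000000110010
R = −(-8142) = 8142 = 01111111001110
R = 8142 + 1311 = 9453; wraps to -6931 = 10010011101101
R = -6931 + (-2734) = -9665; wraps to 6719 = 01101000111111

01101000111111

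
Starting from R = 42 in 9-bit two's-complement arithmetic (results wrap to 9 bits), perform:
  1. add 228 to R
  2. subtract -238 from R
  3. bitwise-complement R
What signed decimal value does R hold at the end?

3

Start: R = 42 = 000101010.
R = 42 + 228 = 270; wraps to -242 = 100001110
R = -242 − (-238) = -4 = 111111100
R = NOT 111111100 = 000000011 = 3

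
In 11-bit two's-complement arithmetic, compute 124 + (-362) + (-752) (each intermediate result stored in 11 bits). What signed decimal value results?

-990

124 + (-362) = -238 (11100010010)
-238 + (-752) = -990 (10000100010)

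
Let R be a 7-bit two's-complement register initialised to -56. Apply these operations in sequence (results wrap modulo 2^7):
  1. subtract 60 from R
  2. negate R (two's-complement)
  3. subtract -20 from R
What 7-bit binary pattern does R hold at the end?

0001000

Start: R = -56 = 1001000.
R = -56 − 60 = -116; wraps to 12 = 0001100
R = −(12) = -12 = 1110100
R = -12 − (-20) = 8 = 0001000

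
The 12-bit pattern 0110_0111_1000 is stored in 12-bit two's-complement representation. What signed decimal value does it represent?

1656

MSB is 0, so the value is non-negative: 011001111000 = 1656.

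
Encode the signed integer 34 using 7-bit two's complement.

0100010

34 is non-negative, so write it directly in 7 bits: 0100010.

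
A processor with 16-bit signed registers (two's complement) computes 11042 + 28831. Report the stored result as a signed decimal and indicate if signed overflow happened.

11042 → 0010101100100010
28831 → 0111000010011111
  0010101100100010
+ 0111000010011111
= 1001101111000001
Result 1001101111000001: MSB = 1 → 39873 − 65536 = -25663.
Both addends are non-negative but the stored result is negative: signed overflow. The true value 11042 + 28831 = 39873 lies outside [-32768, 32767].

-25663; overflow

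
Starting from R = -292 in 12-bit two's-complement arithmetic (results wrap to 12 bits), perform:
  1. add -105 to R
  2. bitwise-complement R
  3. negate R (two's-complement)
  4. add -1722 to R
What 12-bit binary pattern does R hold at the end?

Start: R = -292 = 111011011100.
R = -292 + (-105) = -397 = 111001110011
R = NOT 111001110011 = 000110001100 = 396
R = −(396) = -396 = 111001110100
R = -396 + (-1722) = -2118; wraps to 1978 = 011110111010

011110111010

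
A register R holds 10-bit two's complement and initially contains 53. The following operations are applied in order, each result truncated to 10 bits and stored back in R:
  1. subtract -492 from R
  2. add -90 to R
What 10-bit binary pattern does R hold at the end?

Start: R = 53 = 0000110101.
R = 53 − (-492) = 545; wraps to -479 = 1000100001
R = -479 + (-90) = -569; wraps to 455 = 0111000111

0111000111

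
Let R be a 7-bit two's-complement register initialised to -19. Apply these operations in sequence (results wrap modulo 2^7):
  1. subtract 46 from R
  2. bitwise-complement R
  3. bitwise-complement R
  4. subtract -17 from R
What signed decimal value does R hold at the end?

-48

Start: R = -19 = 1101101.
R = -19 − 46 = -65; wraps to 63 = 0111111
R = NOT 0111111 = 1000000 = -64
R = NOT 1000000 = 0111111 = 63
R = 63 − (-17) = 80; wraps to -48 = 1010000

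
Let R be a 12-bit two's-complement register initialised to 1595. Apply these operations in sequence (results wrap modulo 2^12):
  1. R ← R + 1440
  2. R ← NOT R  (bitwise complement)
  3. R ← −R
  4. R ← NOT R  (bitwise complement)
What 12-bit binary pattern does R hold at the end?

Start: R = 1595 = 011000111011.
R = 1595 + 1440 = 3035; wraps to -1061 = 101111011011
R = NOT 101111011011 = 010000100100 = 1060
R = −(1060) = -1060 = 101111011100
R = NOT 101111011100 = 010000100011 = 1059

010000100011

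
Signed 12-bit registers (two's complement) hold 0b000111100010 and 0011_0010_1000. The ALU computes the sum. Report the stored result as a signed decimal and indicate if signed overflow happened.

0b000111100010 → 000111100010 = 482 (signed)
0011_0010_1000 → 001100101000 = 808 (signed)
  000111100010
+ 001100101000
= 010100001010
Result 010100001010: MSB = 0 → value 1290.
Both addends are non-negative and so is the stored result: no signed overflow.

1290; no overflow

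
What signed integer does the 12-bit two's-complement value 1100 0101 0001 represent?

-943

MSB is 1, so the value is negative.
Unsigned reading: 3153. Subtract 2^12 = 4096: 3153 − 4096 = -943.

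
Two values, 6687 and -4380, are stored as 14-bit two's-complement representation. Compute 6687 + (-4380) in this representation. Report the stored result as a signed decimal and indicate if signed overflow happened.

2307; no overflow

6687 → 01101000011111
-4380 → 10111011100100
  01101000011111
+ 10111011100100
= 00100100000011  (discard carry-out 1)
Result 00100100000011: MSB = 0 → value 2307.
Addends have opposite signs, so signed overflow cannot occur.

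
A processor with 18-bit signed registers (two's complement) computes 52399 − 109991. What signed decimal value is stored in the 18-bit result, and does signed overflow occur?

-57592; no overflow

52399 → 001100110010101111
109991 → 011010110110100111
Subtract via negate-and-add: invert 011010110110100111 + 1 = 100101001001011001 (i.e. -109991).
  001100110010101111
+ 100101001001011001
= 110001111100001000
Result 110001111100001000: MSB = 1 → 204552 − 262144 = -57592.
Addends (after negating the subtrahend) have opposite signs, so signed overflow cannot occur.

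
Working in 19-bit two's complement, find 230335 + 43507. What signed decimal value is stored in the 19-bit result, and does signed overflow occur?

230335 → 0111000001110111111
43507 → 0001010100111110011
  0111000001110111111
+ 0001010100111110011
= 1000010110110110010
Result 1000010110110110010: MSB = 1 → 273842 − 524288 = -250446.
Both addends are non-negative but the stored result is negative: signed overflow. The true value 230335 + 43507 = 273842 lies outside [-262144, 262143].

-250446; overflow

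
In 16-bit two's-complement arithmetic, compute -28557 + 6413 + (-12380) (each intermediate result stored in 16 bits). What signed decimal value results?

31012

-28557 + 6413 = -22144 (1010100110000000)
-22144 + (-12380) = -34524 → wraps to 31012 (0111100100100100)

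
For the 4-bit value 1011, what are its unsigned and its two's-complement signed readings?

Unsigned: 1011 = 11.
Signed: MSB=1 → 11 − 16 = -5.

unsigned = 11, signed = -5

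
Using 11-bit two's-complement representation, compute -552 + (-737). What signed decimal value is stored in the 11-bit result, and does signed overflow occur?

-552 → 10111011000
-737 → 10100011111
  10111011000
+ 10100011111
= 01011110111  (discard carry-out 1)
Result 01011110111: MSB = 0 → value 759.
Both addends are negative but the stored result is non-negative: signed overflow. The true value -552 + (-737) = -1289 lies outside [-1024, 1023].

759; overflow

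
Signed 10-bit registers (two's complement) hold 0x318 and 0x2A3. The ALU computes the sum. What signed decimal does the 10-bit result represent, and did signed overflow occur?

0x318 = 1100011000 = -232 (signed)
0x2A3 = 1010100011 = -349 (signed)
  1100011000
+ 1010100011
= 0110111011  (discard carry-out 1)
Result 0110111011: MSB = 0 → value 443.
Both addends are negative but the stored result is non-negative: signed overflow. The true value -232 + (-349) = -581 lies outside [-512, 511].

443; overflow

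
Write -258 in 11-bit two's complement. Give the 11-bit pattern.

|-258| = 258 = 00100000010 in 11 bits.
Invert the bits: 11011111101. Add 1: 11011111110.

11011111110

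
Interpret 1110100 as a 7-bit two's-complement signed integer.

-12

MSB is 1, so the value is negative.
Invert: 0001011. Add 1: 0001100 = 12. So the value is −12.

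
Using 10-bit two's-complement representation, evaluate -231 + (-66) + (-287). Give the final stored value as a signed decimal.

-231 + (-66) = -297 (1011010111)
-297 + (-287) = -584 → wraps to 440 (0110111000)

440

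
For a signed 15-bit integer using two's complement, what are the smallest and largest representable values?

min = -16384, max = 16383

Minimum: −2^14 = -16384.
Maximum: 2^14 − 1 = 16383.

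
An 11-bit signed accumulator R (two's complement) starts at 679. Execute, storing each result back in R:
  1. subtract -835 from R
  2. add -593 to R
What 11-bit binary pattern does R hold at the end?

01110011001

Start: R = 679 = 01010100111.
R = 679 − (-835) = 1514; wraps to -534 = 10111101010
R = -534 + (-593) = -1127; wraps to 921 = 01110011001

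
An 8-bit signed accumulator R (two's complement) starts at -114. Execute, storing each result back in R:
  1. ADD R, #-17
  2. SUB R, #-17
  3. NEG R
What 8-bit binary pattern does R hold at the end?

01110010

Start: R = -114 = 10001110.
R = -114 + (-17) = -131; wraps to 125 = 01111101
R = 125 − (-17) = 142; wraps to -114 = 10001110
R = −(-114) = 114 = 01110010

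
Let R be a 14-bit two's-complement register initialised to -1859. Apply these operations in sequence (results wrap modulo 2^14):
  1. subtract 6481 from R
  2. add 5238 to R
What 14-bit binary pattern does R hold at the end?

11001111100010

Start: R = -1859 = 11100010111101.
R = -1859 − 6481 = -8340; wraps to 8044 = 01111101101100
R = 8044 + 5238 = 13282; wraps to -3102 = 11001111100010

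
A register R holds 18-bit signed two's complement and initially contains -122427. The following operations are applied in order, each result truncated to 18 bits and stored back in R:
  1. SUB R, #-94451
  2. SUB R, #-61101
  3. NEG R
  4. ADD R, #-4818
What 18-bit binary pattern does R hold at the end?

110110101111001001

Start: R = -122427 = 100010000111000101.
R = -122427 − (-94451) = -27976 = 111001001010111000
R = -27976 − (-61101) = 33125 = 001000000101100101
R = −(33125) = -33125 = 110111111010011011
R = -33125 + (-4818) = -37943 = 110110101111001001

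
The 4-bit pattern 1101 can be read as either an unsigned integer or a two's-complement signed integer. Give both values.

unsigned = 13, signed = -3

Unsigned: 1101 = 13.
Signed: MSB=1 → 13 − 16 = -3.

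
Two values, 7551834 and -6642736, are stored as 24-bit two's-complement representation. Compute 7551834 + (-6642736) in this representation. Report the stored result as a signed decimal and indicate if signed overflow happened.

909098; no overflow

7551834 → 011100110011101101011010
-6642736 → 100110101010001111010000
  011100110011101101011010
+ 100110101010001111010000
= 000011011101111100101010  (discard carry-out 1)
Result 000011011101111100101010: MSB = 0 → value 909098.
Addends have opposite signs, so signed overflow cannot occur.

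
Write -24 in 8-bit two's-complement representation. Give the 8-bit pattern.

|-24| = 24 = 00011000 in 8 bits.
Invert the bits: 11100111. Add 1: 11101000.

11101000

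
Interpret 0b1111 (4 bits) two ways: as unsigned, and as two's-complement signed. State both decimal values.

unsigned = 15, signed = -1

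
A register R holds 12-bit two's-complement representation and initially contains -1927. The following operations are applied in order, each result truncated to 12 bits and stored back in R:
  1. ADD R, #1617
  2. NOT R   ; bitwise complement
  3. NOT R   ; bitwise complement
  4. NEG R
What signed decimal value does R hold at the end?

310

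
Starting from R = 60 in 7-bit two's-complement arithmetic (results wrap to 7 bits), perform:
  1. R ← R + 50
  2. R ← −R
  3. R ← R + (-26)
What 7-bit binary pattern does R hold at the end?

1111000

Start: R = 60 = 0111100.
R = 60 + 50 = 110; wraps to -18 = 1101110
R = −(-18) = 18 = 0010010
R = 18 + (-26) = -8 = 1111000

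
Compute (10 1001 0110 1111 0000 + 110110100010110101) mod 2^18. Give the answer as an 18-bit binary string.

011111111110100101

  101001011011110000
+ 110110100010110101
= 011111111110100101  (discard carry-out 1)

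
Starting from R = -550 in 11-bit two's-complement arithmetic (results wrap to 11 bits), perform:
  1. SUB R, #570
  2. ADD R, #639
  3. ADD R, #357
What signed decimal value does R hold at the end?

-124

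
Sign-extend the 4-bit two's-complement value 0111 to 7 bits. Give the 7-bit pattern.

0000111

MSB of 0111 is 0; replicate it into the new high bits.
000|0111 → 0000111 (still 7).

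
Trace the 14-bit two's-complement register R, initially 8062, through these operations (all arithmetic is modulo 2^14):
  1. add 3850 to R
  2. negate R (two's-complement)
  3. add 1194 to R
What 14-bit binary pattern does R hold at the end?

01011000100010

Start: R = 8062 = 01111101111110.
R = 8062 + 3850 = 11912; wraps to -4472 = 10111010001000
R = −(-4472) = 4472 = 01000101111000
R = 4472 + 1194 = 5666 = 01011000100010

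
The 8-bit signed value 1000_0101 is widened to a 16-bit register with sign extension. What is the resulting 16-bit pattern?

1111111110000101

MSB of 10000101 is 1; replicate it into the new high bits.
11111111|10000101 → 1111111110000101 (still -123).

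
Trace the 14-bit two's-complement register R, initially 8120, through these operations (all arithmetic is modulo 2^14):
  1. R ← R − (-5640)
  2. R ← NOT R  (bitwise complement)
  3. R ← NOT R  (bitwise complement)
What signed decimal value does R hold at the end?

-2624

Start: R = 8120 = 01111110111000.
R = 8120 − (-5640) = 13760; wraps to -2624 = 11010111000000
R = NOT 11010111000000 = 00101000111111 = 2623
R = NOT 00101000111111 = 11010111000000 = -2624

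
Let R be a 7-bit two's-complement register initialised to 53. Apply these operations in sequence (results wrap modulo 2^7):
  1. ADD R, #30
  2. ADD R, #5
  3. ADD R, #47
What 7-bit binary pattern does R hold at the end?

0000111

Start: R = 53 = 0110101.
R = 53 + 30 = 83; wraps to -45 = 1010011
R = -45 + 5 = -40 = 1011000
R = -40 + 47 = 7 = 0000111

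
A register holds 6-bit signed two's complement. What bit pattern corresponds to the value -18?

101110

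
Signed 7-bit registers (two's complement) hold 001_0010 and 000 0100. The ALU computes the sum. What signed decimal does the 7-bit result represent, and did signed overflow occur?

001_0010 → 0010010 = 18 (signed)
000 0100 → 0000100 = 4 (signed)
  0010010
+ 0000100
= 0010110
Result 0010110: MSB = 0 → value 22.
Both addends are non-negative and so is the stored result: no signed overflow.

22; no overflow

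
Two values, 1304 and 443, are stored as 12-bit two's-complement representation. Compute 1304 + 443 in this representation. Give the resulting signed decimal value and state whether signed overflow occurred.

1304 → 010100011000
443 → 000110111011
  010100011000
+ 000110111011
= 011011010011
Result 011011010011: MSB = 0 → value 1747.
Both addends are non-negative and so is the stored result: no signed overflow.

1747; no overflow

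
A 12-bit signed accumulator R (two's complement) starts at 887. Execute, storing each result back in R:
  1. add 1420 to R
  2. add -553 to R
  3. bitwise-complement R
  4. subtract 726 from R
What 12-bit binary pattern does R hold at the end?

011001001111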